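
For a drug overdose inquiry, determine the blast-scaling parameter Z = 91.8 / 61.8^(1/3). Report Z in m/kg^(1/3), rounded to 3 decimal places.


Scaled distance calculation:
W^(1/3) = 61.8^(1/3) = 3.953631
Z = R / W^(1/3) = 91.8 / 3.953631
Z = 23.219 m/kg^(1/3)

23.219


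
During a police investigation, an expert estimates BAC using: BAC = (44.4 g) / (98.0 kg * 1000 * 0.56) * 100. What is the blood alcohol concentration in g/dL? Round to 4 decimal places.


Applying the Widmark formula:
BAC = (dose_g / (body_wt * 1000 * r)) * 100
Denominator = 98.0 * 1000 * 0.56 = 54880
BAC = (44.4 / 54880) * 100
BAC = 0.0809 g/dL

0.0809


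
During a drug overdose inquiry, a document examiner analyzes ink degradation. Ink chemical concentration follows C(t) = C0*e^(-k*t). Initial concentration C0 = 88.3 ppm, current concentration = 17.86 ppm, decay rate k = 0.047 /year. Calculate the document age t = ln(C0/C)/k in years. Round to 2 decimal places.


Document age estimation:
C0/C = 88.3 / 17.86 = 4.944009
ln(C0/C) = 1.598177
t = 1.598177 / 0.047 = 34.00 years

34.00


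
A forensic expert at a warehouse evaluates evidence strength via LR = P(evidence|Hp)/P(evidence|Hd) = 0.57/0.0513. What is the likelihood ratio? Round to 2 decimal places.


Likelihood ratio calculation:
LR = P(E|Hp) / P(E|Hd)
LR = 0.57 / 0.0513
LR = 11.11

11.11


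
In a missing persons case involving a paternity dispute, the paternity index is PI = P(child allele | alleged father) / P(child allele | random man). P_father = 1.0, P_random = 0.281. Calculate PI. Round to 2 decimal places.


Paternity Index calculation:
PI = P(allele|father) / P(allele|random)
PI = 1.0 / 0.281
PI = 3.56

3.56


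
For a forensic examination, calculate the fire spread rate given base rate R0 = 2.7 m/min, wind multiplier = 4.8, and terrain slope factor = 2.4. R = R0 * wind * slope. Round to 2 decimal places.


Fire spread rate calculation:
R = R0 * wind_factor * slope_factor
= 2.7 * 4.8 * 2.4
= 12.96 * 2.4
= 31.10 m/min

31.10


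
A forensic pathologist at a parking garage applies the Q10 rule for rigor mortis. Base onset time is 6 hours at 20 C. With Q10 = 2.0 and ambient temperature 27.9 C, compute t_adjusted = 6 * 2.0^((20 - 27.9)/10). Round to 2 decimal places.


Rigor mortis time adjustment:
Exponent = (T_ref - T_actual) / 10 = (20 - 27.9) / 10 = -0.79
Q10 factor = 2.0^-0.79 = 0.57834
t_adjusted = 6 * 0.57834 = 3.47 hours

3.47


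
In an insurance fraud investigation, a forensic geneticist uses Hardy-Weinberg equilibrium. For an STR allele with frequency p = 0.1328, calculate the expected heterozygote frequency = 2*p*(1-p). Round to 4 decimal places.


Hardy-Weinberg heterozygote frequency:
q = 1 - p = 1 - 0.1328 = 0.8672
2pq = 2 * 0.1328 * 0.8672 = 0.2303

0.2303


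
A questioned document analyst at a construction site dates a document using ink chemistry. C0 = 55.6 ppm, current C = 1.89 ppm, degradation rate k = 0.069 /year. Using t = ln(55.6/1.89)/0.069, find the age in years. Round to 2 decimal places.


Document age estimation:
C0/C = 55.6 / 1.89 = 29.417989
ln(C0/C) = 3.381606
t = 3.381606 / 0.069 = 49.01 years

49.01


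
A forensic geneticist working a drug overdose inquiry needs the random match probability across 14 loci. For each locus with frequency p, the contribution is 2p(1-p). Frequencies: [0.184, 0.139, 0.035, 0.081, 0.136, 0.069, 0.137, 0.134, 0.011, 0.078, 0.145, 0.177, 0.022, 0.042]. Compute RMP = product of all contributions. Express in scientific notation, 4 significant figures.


Computing RMP for 14 loci:
Locus 1: 2 * 0.184 * 0.816 = 0.300288
Locus 2: 2 * 0.139 * 0.861 = 0.239358
Locus 3: 2 * 0.035 * 0.965 = 0.06755
Locus 4: 2 * 0.081 * 0.919 = 0.148878
Locus 5: 2 * 0.136 * 0.864 = 0.235008
Locus 6: 2 * 0.069 * 0.931 = 0.128478
Locus 7: 2 * 0.137 * 0.863 = 0.236462
Locus 8: 2 * 0.134 * 0.866 = 0.232088
Locus 9: 2 * 0.011 * 0.989 = 0.021758
Locus 10: 2 * 0.078 * 0.922 = 0.143832
Locus 11: 2 * 0.145 * 0.855 = 0.24795
Locus 12: 2 * 0.177 * 0.823 = 0.291342
Locus 13: 2 * 0.022 * 0.978 = 0.043032
Locus 14: 2 * 0.042 * 0.958 = 0.080472
RMP = 9.377e-13

9.377e-13


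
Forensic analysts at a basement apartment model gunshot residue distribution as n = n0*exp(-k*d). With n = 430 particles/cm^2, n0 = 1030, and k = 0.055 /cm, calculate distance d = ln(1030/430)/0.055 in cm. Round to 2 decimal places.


GSR distance calculation:
n0/n = 1030 / 430 = 2.395349
ln(n0/n) = 0.873529
d = 0.873529 / 0.055 = 15.88 cm

15.88


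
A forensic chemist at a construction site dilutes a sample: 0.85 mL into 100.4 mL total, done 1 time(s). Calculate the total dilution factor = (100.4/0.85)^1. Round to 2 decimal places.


Dilution factor calculation:
Single dilution = V_total / V_sample = 100.4 / 0.85 ≈ 118.117647
Number of dilutions = 1
Total DF = (100.4 / 0.85)^1 (full precision, rounded at the end) = 118.12

118.12


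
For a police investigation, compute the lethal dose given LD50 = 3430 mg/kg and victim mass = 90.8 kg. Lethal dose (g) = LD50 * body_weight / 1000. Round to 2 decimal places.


Lethal dose calculation:
Lethal dose = LD50 * body_weight / 1000
= 3430 * 90.8 / 1000
= 311444 / 1000
= 311.44 g

311.44


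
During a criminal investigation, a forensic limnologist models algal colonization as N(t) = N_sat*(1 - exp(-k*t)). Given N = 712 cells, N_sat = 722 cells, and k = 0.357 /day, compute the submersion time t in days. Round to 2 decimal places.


PMSI from diatom colonization curve:
N / N_sat = 712 / 722 = 0.98615
1 - N/N_sat = 0.01385
ln(1 - N/N_sat) = -4.27947
t = -ln(1 - N/N_sat) / k = -(-4.27947) / 0.357 = 11.99 days

11.99


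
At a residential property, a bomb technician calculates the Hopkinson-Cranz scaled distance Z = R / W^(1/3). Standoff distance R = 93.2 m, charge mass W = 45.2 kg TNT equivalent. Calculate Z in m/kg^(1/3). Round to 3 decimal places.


Scaled distance calculation:
W^(1/3) = 45.2^(1/3) = 3.562155
Z = R / W^(1/3) = 93.2 / 3.562155
Z = 26.164 m/kg^(1/3)

26.164


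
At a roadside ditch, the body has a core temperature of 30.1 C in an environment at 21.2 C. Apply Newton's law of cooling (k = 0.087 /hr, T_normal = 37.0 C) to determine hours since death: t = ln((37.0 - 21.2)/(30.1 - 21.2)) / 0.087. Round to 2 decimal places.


Using Newton's law of cooling:
t = ln((T_normal - T_ambient) / (T_body - T_ambient)) / k
T_normal - T_ambient = 15.8
T_body - T_ambient = 8.9
Ratio = 1.775281
ln(ratio) = 0.573959
t = 0.573959 / 0.087 = 6.60 hours

6.60


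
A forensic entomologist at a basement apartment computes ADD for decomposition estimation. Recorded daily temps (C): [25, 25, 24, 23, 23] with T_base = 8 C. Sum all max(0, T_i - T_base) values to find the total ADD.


Computing ADD day by day:
Day 1: max(0, 25 - 8) = 17
Day 2: max(0, 25 - 8) = 17
Day 3: max(0, 24 - 8) = 16
Day 4: max(0, 23 - 8) = 15
Day 5: max(0, 23 - 8) = 15
Total ADD = 80

80


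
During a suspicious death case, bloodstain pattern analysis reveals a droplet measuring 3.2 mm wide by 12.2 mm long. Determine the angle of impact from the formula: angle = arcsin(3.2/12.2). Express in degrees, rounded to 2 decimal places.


Blood spatter impact angle calculation:
width / length = 3.2 / 12.2 = 0.262295
angle = arcsin(0.262295)
angle = 15.21 degrees

15.21


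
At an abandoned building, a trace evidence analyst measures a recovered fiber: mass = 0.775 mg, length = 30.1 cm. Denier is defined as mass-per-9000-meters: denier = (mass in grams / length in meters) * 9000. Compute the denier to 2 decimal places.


Denier calculation:
Mass in grams = 0.775 mg / 1000 = 0.000775 g
Length in meters = 30.1 cm / 100 = 0.301 m
Linear density = mass / length = 0.000775 / 0.301 = 0.00257475 g/m
Denier = (g/m) * 9000 = 0.00257475 * 9000 = 23.17

23.17


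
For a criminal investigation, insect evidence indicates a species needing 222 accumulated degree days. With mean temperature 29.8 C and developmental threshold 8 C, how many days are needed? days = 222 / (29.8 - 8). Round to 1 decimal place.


Insect development time:
Effective temperature = avg_temp - T_base = 29.8 - 8 = 21.8 C
Days = ADD / effective_temp = 222 / 21.8 = 10.2 days

10.2


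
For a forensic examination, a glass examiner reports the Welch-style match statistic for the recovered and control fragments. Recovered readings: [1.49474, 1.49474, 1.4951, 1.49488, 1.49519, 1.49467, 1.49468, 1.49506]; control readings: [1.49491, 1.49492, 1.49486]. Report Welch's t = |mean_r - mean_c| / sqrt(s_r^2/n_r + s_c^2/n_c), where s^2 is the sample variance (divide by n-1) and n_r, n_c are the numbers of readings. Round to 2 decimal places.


Welch's t-criterion for glass RI comparison:
Recovered mean = sum / n_r = 11.95906 / 8 = 1.4948825
Control mean = sum / n_c = 4.48469 / 3 = 1.4948967
Recovered sample variance s_r^2 = 4.28786e-08
Control sample variance s_c^2 = 1.03333e-09
Welch SE (unpooled) = sqrt(s_r^2/n_r + s_c^2/n_c) = sqrt(5.35982e-09 + 3.44444e-10) = sqrt(5.70426e-09) = 7.55266e-05
|mean_r - mean_c| = 1.41667e-05
t = 1.41667e-05 / 7.55266e-05 = 0.19

0.19


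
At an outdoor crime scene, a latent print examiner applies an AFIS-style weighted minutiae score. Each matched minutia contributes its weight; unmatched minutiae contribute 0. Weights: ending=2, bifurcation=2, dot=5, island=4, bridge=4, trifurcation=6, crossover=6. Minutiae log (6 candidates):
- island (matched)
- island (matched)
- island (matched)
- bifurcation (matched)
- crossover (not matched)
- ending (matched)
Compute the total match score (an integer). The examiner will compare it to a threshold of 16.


Weighted minutiae match score:
  island: matched, +4 (running total 4)
  island: matched, +4 (running total 8)
  island: matched, +4 (running total 12)
  bifurcation: matched, +2 (running total 14)
  crossover: not matched, +0
  ending: matched, +2 (running total 16)
Total score = 16
Threshold = 16; verdict = identification

16


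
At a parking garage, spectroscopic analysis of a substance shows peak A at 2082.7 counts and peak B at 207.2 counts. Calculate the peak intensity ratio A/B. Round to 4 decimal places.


Spectral peak ratio:
Peak A = 2082.7 counts
Peak B = 207.2 counts
Ratio = 2082.7 / 207.2 = 10.0516

10.0516


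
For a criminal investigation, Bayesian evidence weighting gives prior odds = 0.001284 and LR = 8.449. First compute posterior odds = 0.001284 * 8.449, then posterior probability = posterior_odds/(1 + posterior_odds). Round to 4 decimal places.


Bayesian evidence evaluation:
Posterior odds = prior_odds * LR = 0.001284 * 8.449 = 0.01084852
Posterior probability = posterior_odds / (1 + posterior_odds)
= 0.01084852 / (1 + 0.01084852)
= 0.01084852 / 1.01084852
= 0.0107

0.0107


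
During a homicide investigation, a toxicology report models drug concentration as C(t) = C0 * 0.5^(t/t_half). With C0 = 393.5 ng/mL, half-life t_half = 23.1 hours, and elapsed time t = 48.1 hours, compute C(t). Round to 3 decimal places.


Drug concentration decay:
Number of half-lives = t / t_half = 48.1 / 23.1 = 2.082251
Decay factor = 0.5^2.082251 = 0.23614567
C(t) = 393.5 * 0.23614567 = 92.923 ng/mL

92.923


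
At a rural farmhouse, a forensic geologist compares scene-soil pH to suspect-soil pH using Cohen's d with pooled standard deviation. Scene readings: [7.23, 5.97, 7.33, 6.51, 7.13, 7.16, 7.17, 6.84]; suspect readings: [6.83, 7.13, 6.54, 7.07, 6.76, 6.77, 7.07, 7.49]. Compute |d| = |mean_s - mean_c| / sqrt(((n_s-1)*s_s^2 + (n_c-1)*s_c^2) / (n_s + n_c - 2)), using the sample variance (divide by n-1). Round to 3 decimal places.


Pooled-variance Cohen's d for soil pH comparison:
Scene mean = 55.34 / 8 = 6.9175
Suspect mean = 55.66 / 8 = 6.9575
Scene sample variance s_s^2 = 0.21505
Suspect sample variance s_c^2 = 0.086193
Pooled variance = ((n_s-1)*s_s^2 + (n_c-1)*s_c^2) / (n_s + n_c - 2) = 0.150621
Pooled SD = sqrt(0.150621) = 0.388099
Mean difference = -0.04
|d| = |-0.04| / 0.388099 = 0.103

0.103


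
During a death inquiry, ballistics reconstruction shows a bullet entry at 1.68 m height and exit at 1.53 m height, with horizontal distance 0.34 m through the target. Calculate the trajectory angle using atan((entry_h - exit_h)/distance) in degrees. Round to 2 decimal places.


Bullet trajectory angle:
Height difference = 1.68 - 1.53 = 0.15 m
angle = atan(0.15 / 0.34)
angle = atan(0.441176)
angle = 23.81 degrees

23.81


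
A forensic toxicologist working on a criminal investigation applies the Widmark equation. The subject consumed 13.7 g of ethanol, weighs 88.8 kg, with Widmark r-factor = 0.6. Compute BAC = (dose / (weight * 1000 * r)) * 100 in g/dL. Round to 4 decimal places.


Applying the Widmark formula:
BAC = (dose_g / (body_wt * 1000 * r)) * 100
Denominator = 88.8 * 1000 * 0.6 = 53280
BAC = (13.7 / 53280) * 100
BAC = 0.0257 g/dL

0.0257


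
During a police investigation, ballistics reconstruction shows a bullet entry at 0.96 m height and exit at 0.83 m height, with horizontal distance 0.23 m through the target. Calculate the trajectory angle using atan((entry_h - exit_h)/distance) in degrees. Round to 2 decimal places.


Bullet trajectory angle:
Height difference = 0.96 - 0.83 = 0.13 m
angle = atan(0.13 / 0.23)
angle = atan(0.565217)
angle = 29.48 degrees

29.48


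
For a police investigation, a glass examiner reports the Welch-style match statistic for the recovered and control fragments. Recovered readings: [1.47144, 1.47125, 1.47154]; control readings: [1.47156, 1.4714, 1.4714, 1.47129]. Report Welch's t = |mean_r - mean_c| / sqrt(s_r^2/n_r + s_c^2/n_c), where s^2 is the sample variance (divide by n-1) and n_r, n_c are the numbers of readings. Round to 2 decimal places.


Welch's t-criterion for glass RI comparison:
Recovered mean = sum / n_r = 4.41423 / 3 = 1.47141
Control mean = sum / n_c = 5.88565 / 4 = 1.4714125
Recovered sample variance s_r^2 = 2.17e-08
Control sample variance s_c^2 = 1.23583e-08
Welch SE (unpooled) = sqrt(s_r^2/n_r + s_c^2/n_c) = sqrt(7.23333e-09 + 3.08958e-09) = sqrt(1.03229e-08) = 0.000101602
|mean_r - mean_c| = 2.5e-06
t = 2.5e-06 / 0.000101602 = 0.02

0.02


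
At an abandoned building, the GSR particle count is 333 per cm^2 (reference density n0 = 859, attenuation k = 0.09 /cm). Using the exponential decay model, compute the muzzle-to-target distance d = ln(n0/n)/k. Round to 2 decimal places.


GSR distance calculation:
n0/n = 859 / 333 = 2.57958
ln(n0/n) = 0.947627
d = 0.947627 / 0.09 = 10.53 cm

10.53


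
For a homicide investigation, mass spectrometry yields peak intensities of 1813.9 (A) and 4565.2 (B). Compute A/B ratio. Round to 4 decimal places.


Spectral peak ratio:
Peak A = 1813.9 counts
Peak B = 4565.2 counts
Ratio = 1813.9 / 4565.2 = 0.3973

0.3973


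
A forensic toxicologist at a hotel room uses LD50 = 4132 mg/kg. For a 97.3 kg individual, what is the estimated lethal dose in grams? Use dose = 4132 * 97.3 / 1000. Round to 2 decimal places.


Lethal dose calculation:
Lethal dose = LD50 * body_weight / 1000
= 4132 * 97.3 / 1000
= 402043.6 / 1000
= 402.04 g

402.04


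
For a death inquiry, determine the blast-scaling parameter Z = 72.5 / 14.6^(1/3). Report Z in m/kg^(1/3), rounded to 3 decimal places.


Scaled distance calculation:
W^(1/3) = 14.6^(1/3) = 2.444092
Z = R / W^(1/3) = 72.5 / 2.444092
Z = 29.663 m/kg^(1/3)

29.663


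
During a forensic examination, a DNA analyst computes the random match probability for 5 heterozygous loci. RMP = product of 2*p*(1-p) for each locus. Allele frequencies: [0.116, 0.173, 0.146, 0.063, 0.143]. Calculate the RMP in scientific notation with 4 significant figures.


Computing RMP for 5 loci:
Locus 1: 2 * 0.116 * 0.884 = 0.205088
Locus 2: 2 * 0.173 * 0.827 = 0.286142
Locus 3: 2 * 0.146 * 0.854 = 0.249368
Locus 4: 2 * 0.063 * 0.937 = 0.118062
Locus 5: 2 * 0.143 * 0.857 = 0.245102
RMP = 4.235e-04

4.235e-04


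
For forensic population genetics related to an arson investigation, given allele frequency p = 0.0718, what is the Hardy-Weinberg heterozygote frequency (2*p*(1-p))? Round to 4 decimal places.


Hardy-Weinberg heterozygote frequency:
q = 1 - p = 1 - 0.0718 = 0.9282
2pq = 2 * 0.0718 * 0.9282 = 0.1333

0.1333


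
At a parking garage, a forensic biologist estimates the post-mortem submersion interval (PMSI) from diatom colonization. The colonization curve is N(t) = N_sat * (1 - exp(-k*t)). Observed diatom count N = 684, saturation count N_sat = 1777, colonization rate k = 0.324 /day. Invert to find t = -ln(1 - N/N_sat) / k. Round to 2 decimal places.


PMSI from diatom colonization curve:
N / N_sat = 684 / 1777 = 0.384918
1 - N/N_sat = 0.615082
ln(1 - N/N_sat) = -0.486
t = -ln(1 - N/N_sat) / k = -(-0.486) / 0.324 = 1.50 days

1.50


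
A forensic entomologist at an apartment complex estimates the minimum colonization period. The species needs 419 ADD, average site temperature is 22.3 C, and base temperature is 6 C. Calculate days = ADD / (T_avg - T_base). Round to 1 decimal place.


Insect development time:
Effective temperature = avg_temp - T_base = 22.3 - 6 = 16.3 C
Days = ADD / effective_temp = 419 / 16.3 = 25.7 days

25.7


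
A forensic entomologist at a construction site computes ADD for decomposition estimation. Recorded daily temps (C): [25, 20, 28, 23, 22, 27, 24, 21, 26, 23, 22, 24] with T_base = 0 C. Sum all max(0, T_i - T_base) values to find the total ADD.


Computing ADD day by day:
Day 1: max(0, 25 - 0) = 25
Day 2: max(0, 20 - 0) = 20
Day 3: max(0, 28 - 0) = 28
Day 4: max(0, 23 - 0) = 23
Day 5: max(0, 22 - 0) = 22
Day 6: max(0, 27 - 0) = 27
Day 7: max(0, 24 - 0) = 24
Day 8: max(0, 21 - 0) = 21
Day 9: max(0, 26 - 0) = 26
Day 10: max(0, 23 - 0) = 23
Day 11: max(0, 22 - 0) = 22
Day 12: max(0, 24 - 0) = 24
Total ADD = 285

285


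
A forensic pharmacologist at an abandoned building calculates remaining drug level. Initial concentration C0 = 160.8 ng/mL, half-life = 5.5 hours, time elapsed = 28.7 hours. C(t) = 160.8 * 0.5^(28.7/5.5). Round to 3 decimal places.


Drug concentration decay:
Number of half-lives = t / t_half = 28.7 / 5.5 = 5.218182
Decay factor = 0.5^5.218182 = 0.026864
C(t) = 160.8 * 0.026864 = 4.320 ng/mL

4.320


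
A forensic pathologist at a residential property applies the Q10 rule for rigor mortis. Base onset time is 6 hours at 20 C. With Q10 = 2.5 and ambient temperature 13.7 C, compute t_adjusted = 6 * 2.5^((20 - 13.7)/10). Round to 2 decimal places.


Rigor mortis time adjustment:
Exponent = (T_ref - T_actual) / 10 = (20 - 13.7) / 10 = 0.63
Q10 factor = 2.5^0.63 = 1.78116
t_adjusted = 6 * 1.78116 = 10.69 hours

10.69


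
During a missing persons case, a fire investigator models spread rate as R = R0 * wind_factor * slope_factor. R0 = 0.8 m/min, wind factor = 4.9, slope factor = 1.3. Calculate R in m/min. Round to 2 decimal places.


Fire spread rate calculation:
R = R0 * wind_factor * slope_factor
= 0.8 * 4.9 * 1.3
= 3.92 * 1.3
= 5.10 m/min

5.10


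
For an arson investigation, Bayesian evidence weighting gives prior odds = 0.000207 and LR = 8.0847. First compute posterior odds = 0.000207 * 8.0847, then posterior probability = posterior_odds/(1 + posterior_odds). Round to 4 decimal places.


Bayesian evidence evaluation:
Posterior odds = prior_odds * LR = 0.000207 * 8.0847 = 0.001673533
Posterior probability = posterior_odds / (1 + posterior_odds)
= 0.001673533 / (1 + 0.001673533)
= 0.001673533 / 1.001673533
= 0.0017

0.0017


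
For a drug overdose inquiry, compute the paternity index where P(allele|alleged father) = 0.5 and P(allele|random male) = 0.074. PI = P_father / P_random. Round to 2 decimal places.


Paternity Index calculation:
PI = P(allele|father) / P(allele|random)
PI = 0.5 / 0.074
PI = 6.76

6.76


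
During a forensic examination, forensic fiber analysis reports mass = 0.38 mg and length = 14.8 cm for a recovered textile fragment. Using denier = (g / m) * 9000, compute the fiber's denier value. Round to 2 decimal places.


Denier calculation:
Mass in grams = 0.38 mg / 1000 = 0.00038 g
Length in meters = 14.8 cm / 100 = 0.148 m
Linear density = mass / length = 0.00038 / 0.148 = 0.00256757 g/m
Denier = (g/m) * 9000 = 0.00256757 * 9000 = 23.11

23.11


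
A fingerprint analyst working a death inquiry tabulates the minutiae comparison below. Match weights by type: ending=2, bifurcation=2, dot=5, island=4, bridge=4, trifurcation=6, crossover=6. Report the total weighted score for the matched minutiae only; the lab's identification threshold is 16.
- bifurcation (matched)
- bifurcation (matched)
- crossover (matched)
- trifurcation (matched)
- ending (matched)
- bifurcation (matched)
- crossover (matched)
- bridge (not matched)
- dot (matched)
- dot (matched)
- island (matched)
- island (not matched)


Weighted minutiae match score:
  bifurcation: matched, +2 (running total 2)
  bifurcation: matched, +2 (running total 4)
  crossover: matched, +6 (running total 10)
  trifurcation: matched, +6 (running total 16)
  ending: matched, +2 (running total 18)
  bifurcation: matched, +2 (running total 20)
  crossover: matched, +6 (running total 26)
  bridge: not matched, +0
  dot: matched, +5 (running total 31)
  dot: matched, +5 (running total 36)
  island: matched, +4 (running total 40)
  island: not matched, +0
Total score = 40
Threshold = 16; verdict = identification

40


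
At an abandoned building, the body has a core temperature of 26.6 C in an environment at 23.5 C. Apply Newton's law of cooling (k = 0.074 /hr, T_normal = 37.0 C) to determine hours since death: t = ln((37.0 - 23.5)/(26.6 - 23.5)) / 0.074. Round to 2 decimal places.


Using Newton's law of cooling:
t = ln((T_normal - T_ambient) / (T_body - T_ambient)) / k
T_normal - T_ambient = 13.5
T_body - T_ambient = 3.1
Ratio = 4.354839
ln(ratio) = 1.471288
t = 1.471288 / 0.074 = 19.88 hours

19.88


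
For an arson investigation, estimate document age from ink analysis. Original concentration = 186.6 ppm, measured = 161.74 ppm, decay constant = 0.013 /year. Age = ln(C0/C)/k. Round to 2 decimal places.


Document age estimation:
C0/C = 186.6 / 161.74 = 1.153703
ln(C0/C) = 0.142977
t = 0.142977 / 0.013 = 11.00 years

11.00


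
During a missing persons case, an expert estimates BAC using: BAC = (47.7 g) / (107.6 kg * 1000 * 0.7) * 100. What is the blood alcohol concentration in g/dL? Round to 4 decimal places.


Applying the Widmark formula:
BAC = (dose_g / (body_wt * 1000 * r)) * 100
Denominator = 107.6 * 1000 * 0.7 = 75320
BAC = (47.7 / 75320) * 100
BAC = 0.0633 g/dL

0.0633


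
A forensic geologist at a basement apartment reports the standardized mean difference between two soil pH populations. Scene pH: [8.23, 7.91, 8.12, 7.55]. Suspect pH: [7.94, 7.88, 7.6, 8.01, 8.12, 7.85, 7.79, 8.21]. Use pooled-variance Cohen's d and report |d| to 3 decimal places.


Pooled-variance Cohen's d for soil pH comparison:
Scene mean = 31.81 / 4 = 7.9525
Suspect mean = 63.4 / 8 = 7.925
Scene sample variance s_s^2 = 0.089625
Suspect sample variance s_c^2 = 0.036886
Pooled variance = ((n_s-1)*s_s^2 + (n_c-1)*s_c^2) / (n_s + n_c - 2) = 0.052708
Pooled SD = sqrt(0.052708) = 0.229582
Mean difference = 0.0275
|d| = |0.0275| / 0.229582 = 0.120

0.120


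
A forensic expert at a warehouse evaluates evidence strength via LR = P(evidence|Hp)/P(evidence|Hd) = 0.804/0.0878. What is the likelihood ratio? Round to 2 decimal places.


Likelihood ratio calculation:
LR = P(E|Hp) / P(E|Hd)
LR = 0.804 / 0.0878
LR = 9.16

9.16


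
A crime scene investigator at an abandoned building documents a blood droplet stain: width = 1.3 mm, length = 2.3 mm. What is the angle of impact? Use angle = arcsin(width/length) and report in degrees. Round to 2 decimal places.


Blood spatter impact angle calculation:
width / length = 1.3 / 2.3 = 0.565217
angle = arcsin(0.565217)
angle = 34.42 degrees

34.42


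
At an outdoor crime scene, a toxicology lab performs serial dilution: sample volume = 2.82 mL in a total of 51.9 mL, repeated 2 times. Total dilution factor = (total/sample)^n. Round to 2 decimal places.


Dilution factor calculation:
Single dilution = V_total / V_sample = 51.9 / 2.82 ≈ 18.404255
Number of dilutions = 2
Total DF = (51.9 / 2.82)^2 (full precision, rounded at the end) = 338.72

338.72


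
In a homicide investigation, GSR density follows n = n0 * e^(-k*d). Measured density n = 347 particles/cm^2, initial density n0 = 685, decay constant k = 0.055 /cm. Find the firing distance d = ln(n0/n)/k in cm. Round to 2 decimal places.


GSR distance calculation:
n0/n = 685 / 347 = 1.974063
ln(n0/n) = 0.680094
d = 0.680094 / 0.055 = 12.37 cm

12.37


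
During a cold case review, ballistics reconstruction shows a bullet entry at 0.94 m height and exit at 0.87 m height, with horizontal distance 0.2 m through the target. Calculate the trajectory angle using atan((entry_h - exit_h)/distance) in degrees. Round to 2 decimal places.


Bullet trajectory angle:
Height difference = 0.94 - 0.87 = 0.07 m
angle = atan(0.07 / 0.2)
angle = atan(0.35)
angle = 19.29 degrees

19.29


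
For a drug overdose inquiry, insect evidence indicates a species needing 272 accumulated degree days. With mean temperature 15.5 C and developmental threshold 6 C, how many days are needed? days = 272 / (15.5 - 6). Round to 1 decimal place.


Insect development time:
Effective temperature = avg_temp - T_base = 15.5 - 6 = 9.5 C
Days = ADD / effective_temp = 272 / 9.5 = 28.6 days

28.6


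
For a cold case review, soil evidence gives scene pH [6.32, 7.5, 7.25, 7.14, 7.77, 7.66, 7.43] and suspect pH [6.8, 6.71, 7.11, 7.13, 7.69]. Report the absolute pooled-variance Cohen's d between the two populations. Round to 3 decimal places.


Pooled-variance Cohen's d for soil pH comparison:
Scene mean = 51.07 / 7 = 7.295714
Suspect mean = 35.44 / 5 = 7.088
Scene sample variance s_s^2 = 0.232629
Suspect sample variance s_c^2 = 0.14762
Pooled variance = ((n_s-1)*s_s^2 + (n_c-1)*s_c^2) / (n_s + n_c - 2) = 0.198625
Pooled SD = sqrt(0.198625) = 0.445674
Mean difference = 0.207714
|d| = |0.207714| / 0.445674 = 0.466

0.466


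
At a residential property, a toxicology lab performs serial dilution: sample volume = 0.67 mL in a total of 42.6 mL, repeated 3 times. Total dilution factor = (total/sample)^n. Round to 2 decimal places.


Dilution factor calculation:
Single dilution = V_total / V_sample = 42.6 / 0.67 ≈ 63.58209
Number of dilutions = 3
Total DF = (42.6 / 0.67)^3 (full precision, rounded at the end) = 257042.18

257042.18


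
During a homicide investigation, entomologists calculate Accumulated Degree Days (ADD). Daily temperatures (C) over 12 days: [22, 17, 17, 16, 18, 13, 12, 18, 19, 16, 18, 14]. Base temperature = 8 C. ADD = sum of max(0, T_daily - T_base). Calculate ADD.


Computing ADD day by day:
Day 1: max(0, 22 - 8) = 14
Day 2: max(0, 17 - 8) = 9
Day 3: max(0, 17 - 8) = 9
Day 4: max(0, 16 - 8) = 8
Day 5: max(0, 18 - 8) = 10
Day 6: max(0, 13 - 8) = 5
Day 7: max(0, 12 - 8) = 4
Day 8: max(0, 18 - 8) = 10
Day 9: max(0, 19 - 8) = 11
Day 10: max(0, 16 - 8) = 8
Day 11: max(0, 18 - 8) = 10
Day 12: max(0, 14 - 8) = 6
Total ADD = 104

104


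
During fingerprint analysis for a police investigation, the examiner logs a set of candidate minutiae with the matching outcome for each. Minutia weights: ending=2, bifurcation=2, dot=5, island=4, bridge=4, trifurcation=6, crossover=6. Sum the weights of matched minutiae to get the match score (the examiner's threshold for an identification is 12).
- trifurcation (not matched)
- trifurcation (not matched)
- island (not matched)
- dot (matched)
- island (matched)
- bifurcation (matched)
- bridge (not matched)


Weighted minutiae match score:
  trifurcation: not matched, +0
  trifurcation: not matched, +0
  island: not matched, +0
  dot: matched, +5 (running total 5)
  island: matched, +4 (running total 9)
  bifurcation: matched, +2 (running total 11)
  bridge: not matched, +0
Total score = 11
Threshold = 12; verdict = inconclusive

11


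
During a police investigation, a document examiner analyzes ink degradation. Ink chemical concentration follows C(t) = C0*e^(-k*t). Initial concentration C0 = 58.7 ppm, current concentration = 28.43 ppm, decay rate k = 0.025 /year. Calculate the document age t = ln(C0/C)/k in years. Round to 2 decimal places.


Document age estimation:
C0/C = 58.7 / 28.43 = 2.06472
ln(C0/C) = 0.724995
t = 0.724995 / 0.025 = 29.00 years

29.00


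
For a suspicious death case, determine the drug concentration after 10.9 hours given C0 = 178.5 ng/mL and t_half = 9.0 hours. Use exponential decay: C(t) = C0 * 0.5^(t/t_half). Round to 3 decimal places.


Drug concentration decay:
Number of half-lives = t / t_half = 10.9 / 9.0 = 1.211111
Decay factor = 0.5^1.211111 = 0.43193586
C(t) = 178.5 * 0.43193586 = 77.101 ng/mL

77.101


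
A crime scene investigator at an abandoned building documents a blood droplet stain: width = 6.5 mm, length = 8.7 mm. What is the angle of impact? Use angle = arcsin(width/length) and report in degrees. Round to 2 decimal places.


Blood spatter impact angle calculation:
width / length = 6.5 / 8.7 = 0.747126
angle = arcsin(0.747126)
angle = 48.34 degrees

48.34


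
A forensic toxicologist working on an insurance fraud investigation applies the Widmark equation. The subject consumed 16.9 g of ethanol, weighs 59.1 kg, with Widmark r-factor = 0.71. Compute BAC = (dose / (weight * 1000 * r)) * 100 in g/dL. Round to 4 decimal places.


Applying the Widmark formula:
BAC = (dose_g / (body_wt * 1000 * r)) * 100
Denominator = 59.1 * 1000 * 0.71 = 41961
BAC = (16.9 / 41961) * 100
BAC = 0.0403 g/dL

0.0403


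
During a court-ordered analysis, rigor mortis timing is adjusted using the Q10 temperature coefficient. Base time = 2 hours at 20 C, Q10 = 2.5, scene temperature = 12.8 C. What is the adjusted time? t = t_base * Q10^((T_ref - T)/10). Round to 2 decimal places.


Rigor mortis time adjustment:
Exponent = (T_ref - T_actual) / 10 = (20 - 12.8) / 10 = 0.72
Q10 factor = 2.5^0.72 = 1.93427
t_adjusted = 2 * 1.93427 = 3.87 hours

3.87


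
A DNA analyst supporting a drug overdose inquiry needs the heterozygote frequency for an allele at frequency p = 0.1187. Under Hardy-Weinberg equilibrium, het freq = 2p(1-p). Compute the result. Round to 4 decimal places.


Hardy-Weinberg heterozygote frequency:
q = 1 - p = 1 - 0.1187 = 0.8813
2pq = 2 * 0.1187 * 0.8813 = 0.2092

0.2092


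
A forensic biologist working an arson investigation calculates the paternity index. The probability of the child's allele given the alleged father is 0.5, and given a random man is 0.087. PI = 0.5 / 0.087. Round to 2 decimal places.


Paternity Index calculation:
PI = P(allele|father) / P(allele|random)
PI = 0.5 / 0.087
PI = 5.75

5.75


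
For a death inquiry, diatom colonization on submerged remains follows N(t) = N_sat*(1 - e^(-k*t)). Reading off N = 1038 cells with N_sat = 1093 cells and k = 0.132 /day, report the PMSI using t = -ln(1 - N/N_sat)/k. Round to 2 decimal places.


PMSI from diatom colonization curve:
N / N_sat = 1038 / 1093 = 0.94968
1 - N/N_sat = 0.05032
ln(1 - N/N_sat) = -2.989353
t = -ln(1 - N/N_sat) / k = -(-2.989353) / 0.132 = 22.65 days

22.65


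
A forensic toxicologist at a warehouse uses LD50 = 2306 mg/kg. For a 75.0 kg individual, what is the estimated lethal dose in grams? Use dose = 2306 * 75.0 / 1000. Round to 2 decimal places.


Lethal dose calculation:
Lethal dose = LD50 * body_weight / 1000
= 2306 * 75.0 / 1000
= 172950 / 1000
= 172.95 g

172.95


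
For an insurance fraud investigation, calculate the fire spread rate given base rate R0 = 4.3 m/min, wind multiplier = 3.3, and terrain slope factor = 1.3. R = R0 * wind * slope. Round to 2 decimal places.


Fire spread rate calculation:
R = R0 * wind_factor * slope_factor
= 4.3 * 3.3 * 1.3
= 14.19 * 1.3
= 18.45 m/min

18.45


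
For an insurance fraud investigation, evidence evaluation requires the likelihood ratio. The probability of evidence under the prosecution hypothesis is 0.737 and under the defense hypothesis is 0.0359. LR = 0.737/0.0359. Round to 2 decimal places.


Likelihood ratio calculation:
LR = P(E|Hp) / P(E|Hd)
LR = 0.737 / 0.0359
LR = 20.53

20.53


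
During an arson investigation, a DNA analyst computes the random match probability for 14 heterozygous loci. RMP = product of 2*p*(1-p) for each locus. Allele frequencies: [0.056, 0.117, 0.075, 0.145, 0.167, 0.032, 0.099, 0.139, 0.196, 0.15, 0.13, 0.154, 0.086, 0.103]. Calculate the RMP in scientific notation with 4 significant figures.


Computing RMP for 14 loci:
Locus 1: 2 * 0.056 * 0.944 = 0.105728
Locus 2: 2 * 0.117 * 0.883 = 0.206622
Locus 3: 2 * 0.075 * 0.925 = 0.13875
Locus 4: 2 * 0.145 * 0.855 = 0.24795
Locus 5: 2 * 0.167 * 0.833 = 0.278222
Locus 6: 2 * 0.032 * 0.968 = 0.061952
Locus 7: 2 * 0.099 * 0.901 = 0.178398
Locus 8: 2 * 0.139 * 0.861 = 0.239358
Locus 9: 2 * 0.196 * 0.804 = 0.315168
Locus 10: 2 * 0.15 * 0.85 = 0.255
Locus 11: 2 * 0.13 * 0.87 = 0.2262
Locus 12: 2 * 0.154 * 0.846 = 0.260568
Locus 13: 2 * 0.086 * 0.914 = 0.157208
Locus 14: 2 * 0.103 * 0.897 = 0.184782
RMP = 7.612e-11

7.612e-11


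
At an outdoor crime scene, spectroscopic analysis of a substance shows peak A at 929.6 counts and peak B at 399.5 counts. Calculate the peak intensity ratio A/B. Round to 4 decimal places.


Spectral peak ratio:
Peak A = 929.6 counts
Peak B = 399.5 counts
Ratio = 929.6 / 399.5 = 2.3269

2.3269


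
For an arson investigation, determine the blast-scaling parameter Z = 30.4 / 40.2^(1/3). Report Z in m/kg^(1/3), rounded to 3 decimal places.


Scaled distance calculation:
W^(1/3) = 40.2^(1/3) = 3.425642
Z = R / W^(1/3) = 30.4 / 3.425642
Z = 8.874 m/kg^(1/3)

8.874


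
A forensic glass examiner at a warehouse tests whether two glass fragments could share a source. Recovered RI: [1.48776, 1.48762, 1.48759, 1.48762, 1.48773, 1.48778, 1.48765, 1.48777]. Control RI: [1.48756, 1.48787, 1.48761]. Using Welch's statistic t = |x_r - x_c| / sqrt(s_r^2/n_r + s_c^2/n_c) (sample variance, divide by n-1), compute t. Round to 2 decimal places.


Welch's t-criterion for glass RI comparison:
Recovered mean = sum / n_r = 11.90152 / 8 = 1.48769
Control mean = sum / n_c = 4.46304 / 3 = 1.48768
Recovered sample variance s_r^2 = 6.05714e-09
Control sample variance s_c^2 = 2.77e-08
Welch SE (unpooled) = sqrt(s_r^2/n_r + s_c^2/n_c) = sqrt(7.57143e-10 + 9.23333e-09) = sqrt(9.99047e-09) = 9.99523e-05
|mean_r - mean_c| = 1e-05
t = 1e-05 / 9.99523e-05 = 0.10

0.10


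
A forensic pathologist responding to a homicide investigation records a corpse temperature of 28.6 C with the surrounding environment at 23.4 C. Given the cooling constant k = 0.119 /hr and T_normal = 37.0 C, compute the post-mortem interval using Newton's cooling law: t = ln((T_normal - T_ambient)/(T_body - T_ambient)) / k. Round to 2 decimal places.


Using Newton's law of cooling:
t = ln((T_normal - T_ambient) / (T_body - T_ambient)) / k
T_normal - T_ambient = 13.6
T_body - T_ambient = 5.2
Ratio = 2.615385
ln(ratio) = 0.961411
t = 0.961411 / 0.119 = 8.08 hours

8.08


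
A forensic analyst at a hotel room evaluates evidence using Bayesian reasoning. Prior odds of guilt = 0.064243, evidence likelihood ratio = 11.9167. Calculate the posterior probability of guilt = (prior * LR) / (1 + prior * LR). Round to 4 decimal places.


Bayesian evidence evaluation:
Posterior odds = prior_odds * LR = 0.064243 * 11.9167 = 0.7655646
Posterior probability = posterior_odds / (1 + posterior_odds)
= 0.7655646 / (1 + 0.7655646)
= 0.7655646 / 1.7655646
= 0.4336

0.4336


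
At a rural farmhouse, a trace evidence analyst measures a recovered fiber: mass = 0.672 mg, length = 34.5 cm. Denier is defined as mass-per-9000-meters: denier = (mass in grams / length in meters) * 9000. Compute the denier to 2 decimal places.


Denier calculation:
Mass in grams = 0.672 mg / 1000 = 0.000672 g
Length in meters = 34.5 cm / 100 = 0.345 m
Linear density = mass / length = 0.000672 / 0.345 = 0.00194783 g/m
Denier = (g/m) * 9000 = 0.00194783 * 9000 = 17.53

17.53


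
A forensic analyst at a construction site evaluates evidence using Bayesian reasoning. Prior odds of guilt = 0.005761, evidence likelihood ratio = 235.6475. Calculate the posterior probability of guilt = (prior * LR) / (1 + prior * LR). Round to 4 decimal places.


Bayesian evidence evaluation:
Posterior odds = prior_odds * LR = 0.005761 * 235.6475 = 1.357565
Posterior probability = posterior_odds / (1 + posterior_odds)
= 1.357565 / (1 + 1.357565)
= 1.357565 / 2.357565
= 0.5758

0.5758


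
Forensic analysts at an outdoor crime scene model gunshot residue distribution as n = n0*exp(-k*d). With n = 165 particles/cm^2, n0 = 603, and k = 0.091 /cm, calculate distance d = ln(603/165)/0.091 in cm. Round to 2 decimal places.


GSR distance calculation:
n0/n = 603 / 165 = 3.654545
ln(n0/n) = 1.295972
d = 1.295972 / 0.091 = 14.24 cm

14.24


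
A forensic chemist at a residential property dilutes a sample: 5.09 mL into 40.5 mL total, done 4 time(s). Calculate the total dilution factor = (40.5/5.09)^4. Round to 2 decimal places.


Dilution factor calculation:
Single dilution = V_total / V_sample = 40.5 / 5.09 ≈ 7.956778
Number of dilutions = 4
Total DF = (40.5 / 5.09)^4 (full precision, rounded at the end) = 4008.20

4008.20


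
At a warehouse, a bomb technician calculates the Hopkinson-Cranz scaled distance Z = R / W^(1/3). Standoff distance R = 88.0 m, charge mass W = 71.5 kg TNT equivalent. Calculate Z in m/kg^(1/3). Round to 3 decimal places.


Scaled distance calculation:
W^(1/3) = 71.5^(1/3) = 4.150515
Z = R / W^(1/3) = 88.0 / 4.150515
Z = 21.202 m/kg^(1/3)

21.202


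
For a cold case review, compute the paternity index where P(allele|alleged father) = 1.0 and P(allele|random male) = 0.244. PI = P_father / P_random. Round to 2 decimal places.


Paternity Index calculation:
PI = P(allele|father) / P(allele|random)
PI = 1.0 / 0.244
PI = 4.10

4.10


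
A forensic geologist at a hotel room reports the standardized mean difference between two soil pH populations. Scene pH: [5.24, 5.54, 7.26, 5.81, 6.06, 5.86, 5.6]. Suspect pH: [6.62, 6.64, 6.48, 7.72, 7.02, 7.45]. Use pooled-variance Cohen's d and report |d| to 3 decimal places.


Pooled-variance Cohen's d for soil pH comparison:
Scene mean = 41.37 / 7 = 5.91
Suspect mean = 41.93 / 6 = 6.988333
Scene sample variance s_s^2 = 0.423233
Suspect sample variance s_c^2 = 0.252977
Pooled variance = ((n_s-1)*s_s^2 + (n_c-1)*s_c^2) / (n_s + n_c - 2) = 0.345844
Pooled SD = sqrt(0.345844) = 0.588085
Mean difference = -1.078333
|d| = |-1.078333| / 0.588085 = 1.834

1.834


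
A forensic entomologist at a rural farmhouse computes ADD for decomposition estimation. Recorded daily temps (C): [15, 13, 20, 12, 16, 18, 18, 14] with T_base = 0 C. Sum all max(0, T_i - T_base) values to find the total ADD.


Computing ADD day by day:
Day 1: max(0, 15 - 0) = 15
Day 2: max(0, 13 - 0) = 13
Day 3: max(0, 20 - 0) = 20
Day 4: max(0, 12 - 0) = 12
Day 5: max(0, 16 - 0) = 16
Day 6: max(0, 18 - 0) = 18
Day 7: max(0, 18 - 0) = 18
Day 8: max(0, 14 - 0) = 14
Total ADD = 126

126


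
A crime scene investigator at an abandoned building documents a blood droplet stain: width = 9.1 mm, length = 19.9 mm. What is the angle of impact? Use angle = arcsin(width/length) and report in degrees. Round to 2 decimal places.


Blood spatter impact angle calculation:
width / length = 9.1 / 19.9 = 0.457286
angle = arcsin(0.457286)
angle = 27.21 degrees

27.21


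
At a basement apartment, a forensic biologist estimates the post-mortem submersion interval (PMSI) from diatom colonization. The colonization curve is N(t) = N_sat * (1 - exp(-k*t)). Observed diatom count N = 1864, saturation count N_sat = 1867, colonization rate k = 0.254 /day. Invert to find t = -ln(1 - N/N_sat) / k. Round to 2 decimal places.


PMSI from diatom colonization curve:
N / N_sat = 1864 / 1867 = 0.998393
1 - N/N_sat = 0.001607
ln(1 - N/N_sat) = -6.433386
t = -ln(1 - N/N_sat) / k = -(-6.433386) / 0.254 = 25.33 days

25.33


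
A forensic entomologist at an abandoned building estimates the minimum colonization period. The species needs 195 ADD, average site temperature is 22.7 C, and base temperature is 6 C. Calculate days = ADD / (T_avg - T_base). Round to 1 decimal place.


Insect development time:
Effective temperature = avg_temp - T_base = 22.7 - 6 = 16.7 C
Days = ADD / effective_temp = 195 / 16.7 = 11.7 days

11.7
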